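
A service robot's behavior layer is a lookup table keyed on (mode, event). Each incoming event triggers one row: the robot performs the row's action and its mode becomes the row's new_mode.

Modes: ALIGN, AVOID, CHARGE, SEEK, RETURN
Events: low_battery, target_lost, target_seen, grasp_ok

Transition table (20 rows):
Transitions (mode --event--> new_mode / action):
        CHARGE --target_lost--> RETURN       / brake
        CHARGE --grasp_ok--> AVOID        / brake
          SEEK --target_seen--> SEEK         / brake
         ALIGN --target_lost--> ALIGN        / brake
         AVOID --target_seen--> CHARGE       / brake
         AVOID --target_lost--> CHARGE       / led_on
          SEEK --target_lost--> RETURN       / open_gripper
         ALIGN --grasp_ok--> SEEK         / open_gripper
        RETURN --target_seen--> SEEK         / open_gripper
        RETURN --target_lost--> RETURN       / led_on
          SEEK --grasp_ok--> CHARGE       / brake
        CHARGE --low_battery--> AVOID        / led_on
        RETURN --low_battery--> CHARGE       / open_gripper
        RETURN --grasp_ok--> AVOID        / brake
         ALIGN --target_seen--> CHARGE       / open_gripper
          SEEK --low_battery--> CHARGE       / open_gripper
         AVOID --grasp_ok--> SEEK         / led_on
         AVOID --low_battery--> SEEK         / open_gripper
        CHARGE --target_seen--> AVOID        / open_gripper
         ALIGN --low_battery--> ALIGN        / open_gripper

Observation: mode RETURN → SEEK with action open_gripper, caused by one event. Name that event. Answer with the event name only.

try low_battery: (RETURN, low_battery) → (CHARGE, open_gripper)
try target_lost: (RETURN, target_lost) → (RETURN, led_on)
try target_seen: (RETURN, target_seen) → (SEEK, open_gripper)  ← matches
try grasp_ok: (RETURN, grasp_ok) → (AVOID, brake)

target_seen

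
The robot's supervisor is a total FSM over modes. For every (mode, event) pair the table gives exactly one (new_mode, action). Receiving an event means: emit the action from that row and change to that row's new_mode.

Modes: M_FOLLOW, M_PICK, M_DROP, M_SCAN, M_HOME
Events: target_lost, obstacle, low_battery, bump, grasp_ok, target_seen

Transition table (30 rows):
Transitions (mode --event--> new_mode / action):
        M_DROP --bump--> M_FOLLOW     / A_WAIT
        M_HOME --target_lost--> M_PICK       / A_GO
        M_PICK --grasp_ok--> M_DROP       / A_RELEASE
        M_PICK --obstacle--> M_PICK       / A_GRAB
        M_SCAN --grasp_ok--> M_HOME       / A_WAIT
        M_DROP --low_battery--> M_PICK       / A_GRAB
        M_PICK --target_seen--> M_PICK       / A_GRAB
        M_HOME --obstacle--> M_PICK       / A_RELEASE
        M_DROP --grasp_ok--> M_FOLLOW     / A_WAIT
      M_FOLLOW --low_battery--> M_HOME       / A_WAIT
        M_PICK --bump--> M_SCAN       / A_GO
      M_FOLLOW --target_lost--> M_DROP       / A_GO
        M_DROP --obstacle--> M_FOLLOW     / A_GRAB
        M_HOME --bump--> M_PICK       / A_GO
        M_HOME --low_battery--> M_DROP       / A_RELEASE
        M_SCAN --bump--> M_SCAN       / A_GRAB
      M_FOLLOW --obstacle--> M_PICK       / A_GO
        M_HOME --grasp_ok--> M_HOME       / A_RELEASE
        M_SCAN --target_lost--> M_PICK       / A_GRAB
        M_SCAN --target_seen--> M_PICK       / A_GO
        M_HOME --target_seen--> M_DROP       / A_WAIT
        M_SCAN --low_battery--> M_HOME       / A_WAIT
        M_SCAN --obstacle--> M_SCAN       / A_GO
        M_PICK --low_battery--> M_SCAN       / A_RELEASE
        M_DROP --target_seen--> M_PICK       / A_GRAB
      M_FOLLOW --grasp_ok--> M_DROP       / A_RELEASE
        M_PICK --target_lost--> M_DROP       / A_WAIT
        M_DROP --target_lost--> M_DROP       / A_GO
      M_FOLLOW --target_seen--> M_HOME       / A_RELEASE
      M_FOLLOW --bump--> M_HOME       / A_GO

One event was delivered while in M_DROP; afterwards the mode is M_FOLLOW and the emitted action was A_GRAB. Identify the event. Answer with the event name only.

try target_lost: (M_DROP, target_lost) → (M_DROP, A_GO)
try obstacle: (M_DROP, obstacle) → (M_FOLLOW, A_GRAB)  ← matches
try low_battery: (M_DROP, low_battery) → (M_PICK, A_GRAB)
try bump: (M_DROP, bump) → (M_FOLLOW, A_WAIT)
try grasp_ok: (M_DROP, grasp_ok) → (M_FOLLOW, A_WAIT)
try target_seen: (M_DROP, target_seen) → (M_PICK, A_GRAB)

obstacle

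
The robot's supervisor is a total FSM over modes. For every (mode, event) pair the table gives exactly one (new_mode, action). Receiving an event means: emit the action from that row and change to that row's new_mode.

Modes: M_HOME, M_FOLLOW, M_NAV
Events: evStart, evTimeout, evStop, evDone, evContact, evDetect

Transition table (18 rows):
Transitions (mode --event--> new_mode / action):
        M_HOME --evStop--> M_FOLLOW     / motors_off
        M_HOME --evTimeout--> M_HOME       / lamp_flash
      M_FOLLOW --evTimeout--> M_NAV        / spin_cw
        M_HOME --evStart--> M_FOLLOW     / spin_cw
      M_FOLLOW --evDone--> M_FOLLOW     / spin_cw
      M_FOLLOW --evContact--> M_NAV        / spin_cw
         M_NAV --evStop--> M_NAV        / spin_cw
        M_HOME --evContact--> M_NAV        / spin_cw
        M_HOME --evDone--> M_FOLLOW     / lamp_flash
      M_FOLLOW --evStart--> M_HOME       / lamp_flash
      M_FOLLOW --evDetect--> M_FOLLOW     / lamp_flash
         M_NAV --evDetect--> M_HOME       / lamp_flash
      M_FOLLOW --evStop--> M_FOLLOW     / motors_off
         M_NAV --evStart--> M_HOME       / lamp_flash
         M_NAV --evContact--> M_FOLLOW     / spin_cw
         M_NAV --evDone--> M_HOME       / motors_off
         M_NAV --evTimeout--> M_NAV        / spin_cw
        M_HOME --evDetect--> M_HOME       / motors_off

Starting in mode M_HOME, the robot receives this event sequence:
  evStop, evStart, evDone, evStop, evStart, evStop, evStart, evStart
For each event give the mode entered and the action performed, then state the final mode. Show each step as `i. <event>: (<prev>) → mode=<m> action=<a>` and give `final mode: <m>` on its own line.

final mode: M_FOLLOW

1. evStop: (M_HOME) → mode=M_FOLLOW action=motors_off
2. evStart: (M_FOLLOW) → mode=M_HOME action=lamp_flash
3. evDone: (M_HOME) → mode=M_FOLLOW action=lamp_flash
4. evStop: (M_FOLLOW) → mode=M_FOLLOW action=motors_off
5. evStart: (M_FOLLOW) → mode=M_HOME action=lamp_flash
6. evStop: (M_HOME) → mode=M_FOLLOW action=motors_off
7. evStart: (M_FOLLOW) → mode=M_HOME action=lamp_flash
8. evStart: (M_HOME) → mode=M_FOLLOW action=spin_cw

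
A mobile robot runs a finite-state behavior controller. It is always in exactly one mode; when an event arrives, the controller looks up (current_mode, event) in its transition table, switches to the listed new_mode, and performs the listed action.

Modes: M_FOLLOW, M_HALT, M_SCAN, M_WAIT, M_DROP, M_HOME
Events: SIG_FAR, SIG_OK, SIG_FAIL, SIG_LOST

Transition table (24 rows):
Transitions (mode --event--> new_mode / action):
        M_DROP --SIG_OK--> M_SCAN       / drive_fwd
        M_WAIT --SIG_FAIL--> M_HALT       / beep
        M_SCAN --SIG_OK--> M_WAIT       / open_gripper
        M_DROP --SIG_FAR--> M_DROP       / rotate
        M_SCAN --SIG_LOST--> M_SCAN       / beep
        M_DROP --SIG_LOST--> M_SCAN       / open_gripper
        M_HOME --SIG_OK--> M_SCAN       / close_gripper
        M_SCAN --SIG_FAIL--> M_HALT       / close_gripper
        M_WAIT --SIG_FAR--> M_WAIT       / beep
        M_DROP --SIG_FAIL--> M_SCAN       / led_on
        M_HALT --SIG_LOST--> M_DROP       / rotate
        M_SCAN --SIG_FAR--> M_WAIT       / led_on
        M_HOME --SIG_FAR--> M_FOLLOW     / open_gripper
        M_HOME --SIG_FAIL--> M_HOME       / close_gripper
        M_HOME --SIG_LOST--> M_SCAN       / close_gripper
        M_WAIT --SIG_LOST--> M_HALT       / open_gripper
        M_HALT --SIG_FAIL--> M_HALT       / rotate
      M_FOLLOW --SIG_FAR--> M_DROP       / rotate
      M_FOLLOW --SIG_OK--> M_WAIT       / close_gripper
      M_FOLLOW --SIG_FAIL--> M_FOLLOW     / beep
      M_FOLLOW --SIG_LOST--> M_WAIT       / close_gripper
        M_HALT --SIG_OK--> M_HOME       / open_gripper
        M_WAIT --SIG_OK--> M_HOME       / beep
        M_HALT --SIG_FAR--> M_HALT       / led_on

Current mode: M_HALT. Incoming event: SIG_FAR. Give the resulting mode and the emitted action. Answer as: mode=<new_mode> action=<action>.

current mode = M_HALT; filter table to that mode:
  (M_HALT, SIG_LOST) → (M_DROP, rotate)
  (M_HALT, SIG_FAIL) → (M_HALT, rotate)
  (M_HALT, SIG_OK) → (M_HOME, open_gripper)
  (M_HALT, SIG_FAR) → (M_HALT, led_on)  ← event matches
event = SIG_FAR selects (M_HALT, led_on)

mode=M_HALT action=led_on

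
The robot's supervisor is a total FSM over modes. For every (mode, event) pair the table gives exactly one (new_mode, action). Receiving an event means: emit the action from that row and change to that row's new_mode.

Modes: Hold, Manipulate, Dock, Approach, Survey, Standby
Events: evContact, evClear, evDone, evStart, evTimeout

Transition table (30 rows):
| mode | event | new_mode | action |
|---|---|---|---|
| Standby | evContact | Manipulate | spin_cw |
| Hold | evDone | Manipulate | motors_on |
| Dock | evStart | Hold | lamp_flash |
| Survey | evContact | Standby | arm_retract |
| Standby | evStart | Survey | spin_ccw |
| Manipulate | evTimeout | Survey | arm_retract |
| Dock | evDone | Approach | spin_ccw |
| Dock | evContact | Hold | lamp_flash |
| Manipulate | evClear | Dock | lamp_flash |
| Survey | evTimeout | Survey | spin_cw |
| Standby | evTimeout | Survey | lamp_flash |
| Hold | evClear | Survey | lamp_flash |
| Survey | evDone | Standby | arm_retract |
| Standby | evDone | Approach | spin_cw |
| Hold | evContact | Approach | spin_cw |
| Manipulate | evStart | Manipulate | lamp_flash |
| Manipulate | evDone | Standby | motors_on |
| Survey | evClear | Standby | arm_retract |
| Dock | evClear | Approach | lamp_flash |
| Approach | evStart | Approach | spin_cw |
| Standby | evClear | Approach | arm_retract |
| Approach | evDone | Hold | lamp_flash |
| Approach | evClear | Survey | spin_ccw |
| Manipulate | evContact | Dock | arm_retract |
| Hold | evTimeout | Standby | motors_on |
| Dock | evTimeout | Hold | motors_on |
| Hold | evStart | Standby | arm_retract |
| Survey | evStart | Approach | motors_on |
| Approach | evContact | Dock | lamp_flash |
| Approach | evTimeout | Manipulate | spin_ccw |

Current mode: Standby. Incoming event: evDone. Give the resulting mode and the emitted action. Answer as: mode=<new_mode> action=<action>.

current mode = Standby; filter table to that mode:
  (Standby, evContact) → (Manipulate, spin_cw)
  (Standby, evStart) → (Survey, spin_ccw)
  (Standby, evTimeout) → (Survey, lamp_flash)
  (Standby, evDone) → (Approach, spin_cw)  ← event matches
  (Standby, evClear) → (Approach, arm_retract)
event = evDone selects (Approach, spin_cw)

mode=Approach action=spin_cw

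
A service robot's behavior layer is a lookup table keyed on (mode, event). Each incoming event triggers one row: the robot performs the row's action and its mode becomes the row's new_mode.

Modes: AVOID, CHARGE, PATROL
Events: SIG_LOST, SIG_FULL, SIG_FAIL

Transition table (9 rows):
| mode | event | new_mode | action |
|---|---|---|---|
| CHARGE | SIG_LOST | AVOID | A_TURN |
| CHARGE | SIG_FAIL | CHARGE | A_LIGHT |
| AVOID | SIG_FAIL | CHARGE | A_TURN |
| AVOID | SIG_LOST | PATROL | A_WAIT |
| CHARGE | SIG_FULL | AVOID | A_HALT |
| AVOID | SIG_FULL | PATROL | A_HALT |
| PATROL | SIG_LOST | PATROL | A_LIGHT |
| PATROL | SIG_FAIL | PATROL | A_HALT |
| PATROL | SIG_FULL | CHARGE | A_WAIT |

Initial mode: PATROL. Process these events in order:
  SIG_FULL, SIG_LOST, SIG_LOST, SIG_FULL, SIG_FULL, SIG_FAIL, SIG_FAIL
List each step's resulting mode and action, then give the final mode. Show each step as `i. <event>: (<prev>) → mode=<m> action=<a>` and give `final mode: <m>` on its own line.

1. SIG_FULL: (PATROL) → mode=CHARGE action=A_WAIT
2. SIG_LOST: (CHARGE) → mode=AVOID action=A_TURN
3. SIG_LOST: (AVOID) → mode=PATROL action=A_WAIT
4. SIG_FULL: (PATROL) → mode=CHARGE action=A_WAIT
5. SIG_FULL: (CHARGE) → mode=AVOID action=A_HALT
6. SIG_FAIL: (AVOID) → mode=CHARGE action=A_TURN
7. SIG_FAIL: (CHARGE) → mode=CHARGE action=A_LIGHT

final mode: CHARGE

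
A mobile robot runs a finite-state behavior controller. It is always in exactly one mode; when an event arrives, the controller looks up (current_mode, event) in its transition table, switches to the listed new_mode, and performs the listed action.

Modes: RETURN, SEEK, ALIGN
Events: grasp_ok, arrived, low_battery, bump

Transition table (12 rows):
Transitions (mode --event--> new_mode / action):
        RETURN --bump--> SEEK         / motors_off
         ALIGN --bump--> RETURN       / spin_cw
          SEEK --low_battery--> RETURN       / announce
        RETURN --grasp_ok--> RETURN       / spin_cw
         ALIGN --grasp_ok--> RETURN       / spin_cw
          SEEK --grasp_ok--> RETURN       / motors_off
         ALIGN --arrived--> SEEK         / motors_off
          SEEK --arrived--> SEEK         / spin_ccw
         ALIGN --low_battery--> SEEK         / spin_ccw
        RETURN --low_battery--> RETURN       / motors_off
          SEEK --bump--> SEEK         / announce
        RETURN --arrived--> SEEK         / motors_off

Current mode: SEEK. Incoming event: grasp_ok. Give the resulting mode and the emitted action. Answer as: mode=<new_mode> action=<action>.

mode=RETURN action=motors_off

current mode = SEEK; filter table to that mode:
  (SEEK, low_battery) → (RETURN, announce)
  (SEEK, grasp_ok) → (RETURN, motors_off)  ← event matches
  (SEEK, arrived) → (SEEK, spin_ccw)
  (SEEK, bump) → (SEEK, announce)
event = grasp_ok selects (RETURN, motors_off)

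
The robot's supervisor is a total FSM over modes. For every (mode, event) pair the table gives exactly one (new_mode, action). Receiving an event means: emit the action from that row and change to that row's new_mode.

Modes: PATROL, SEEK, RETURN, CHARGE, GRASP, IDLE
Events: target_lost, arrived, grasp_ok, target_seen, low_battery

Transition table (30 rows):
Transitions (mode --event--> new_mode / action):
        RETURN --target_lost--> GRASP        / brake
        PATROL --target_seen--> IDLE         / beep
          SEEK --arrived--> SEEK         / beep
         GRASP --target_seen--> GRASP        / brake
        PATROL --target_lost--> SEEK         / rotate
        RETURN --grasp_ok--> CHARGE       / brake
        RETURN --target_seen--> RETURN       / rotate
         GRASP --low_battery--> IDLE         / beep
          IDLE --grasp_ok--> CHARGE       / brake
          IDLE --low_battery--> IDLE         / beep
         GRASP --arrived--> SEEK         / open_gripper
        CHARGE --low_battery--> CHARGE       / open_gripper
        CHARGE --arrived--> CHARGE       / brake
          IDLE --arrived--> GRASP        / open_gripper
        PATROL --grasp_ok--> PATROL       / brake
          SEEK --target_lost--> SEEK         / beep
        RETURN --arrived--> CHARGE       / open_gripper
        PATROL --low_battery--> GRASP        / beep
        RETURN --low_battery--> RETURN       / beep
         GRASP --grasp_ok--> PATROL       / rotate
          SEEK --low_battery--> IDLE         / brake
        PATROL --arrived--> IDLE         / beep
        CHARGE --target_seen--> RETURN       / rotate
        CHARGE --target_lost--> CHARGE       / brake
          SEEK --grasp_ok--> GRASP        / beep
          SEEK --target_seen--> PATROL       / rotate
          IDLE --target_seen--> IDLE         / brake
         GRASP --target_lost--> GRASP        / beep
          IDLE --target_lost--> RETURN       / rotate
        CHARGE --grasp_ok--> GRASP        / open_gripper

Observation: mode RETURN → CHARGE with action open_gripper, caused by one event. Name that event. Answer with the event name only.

arrived

try target_lost: (RETURN, target_lost) → (GRASP, brake)
try arrived: (RETURN, arrived) → (CHARGE, open_gripper)  ← matches
try grasp_ok: (RETURN, grasp_ok) → (CHARGE, brake)
try target_seen: (RETURN, target_seen) → (RETURN, rotate)
try low_battery: (RETURN, low_battery) → (RETURN, beep)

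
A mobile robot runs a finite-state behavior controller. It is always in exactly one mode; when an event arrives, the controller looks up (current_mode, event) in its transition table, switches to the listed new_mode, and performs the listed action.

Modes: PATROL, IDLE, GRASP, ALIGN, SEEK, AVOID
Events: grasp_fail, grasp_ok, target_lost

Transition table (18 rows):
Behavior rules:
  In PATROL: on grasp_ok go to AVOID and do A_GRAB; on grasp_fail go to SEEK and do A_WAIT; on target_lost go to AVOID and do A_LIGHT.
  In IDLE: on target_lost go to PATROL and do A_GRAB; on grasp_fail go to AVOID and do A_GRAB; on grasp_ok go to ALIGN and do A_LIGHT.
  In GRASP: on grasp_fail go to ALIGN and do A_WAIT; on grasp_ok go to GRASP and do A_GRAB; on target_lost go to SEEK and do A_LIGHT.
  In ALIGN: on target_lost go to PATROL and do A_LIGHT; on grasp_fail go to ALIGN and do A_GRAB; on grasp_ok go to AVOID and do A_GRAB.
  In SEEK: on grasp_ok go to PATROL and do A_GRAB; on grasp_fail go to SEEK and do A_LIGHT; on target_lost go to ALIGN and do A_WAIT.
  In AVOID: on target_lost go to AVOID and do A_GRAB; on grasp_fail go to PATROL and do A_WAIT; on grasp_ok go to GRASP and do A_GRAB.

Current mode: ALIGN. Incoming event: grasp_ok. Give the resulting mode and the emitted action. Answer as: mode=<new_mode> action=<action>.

mode=AVOID action=A_GRAB

current mode = ALIGN; filter table to that mode:
  (ALIGN, target_lost) → (PATROL, A_LIGHT)
  (ALIGN, grasp_fail) → (ALIGN, A_GRAB)
  (ALIGN, grasp_ok) → (AVOID, A_GRAB)  ← event matches
event = grasp_ok selects (AVOID, A_GRAB)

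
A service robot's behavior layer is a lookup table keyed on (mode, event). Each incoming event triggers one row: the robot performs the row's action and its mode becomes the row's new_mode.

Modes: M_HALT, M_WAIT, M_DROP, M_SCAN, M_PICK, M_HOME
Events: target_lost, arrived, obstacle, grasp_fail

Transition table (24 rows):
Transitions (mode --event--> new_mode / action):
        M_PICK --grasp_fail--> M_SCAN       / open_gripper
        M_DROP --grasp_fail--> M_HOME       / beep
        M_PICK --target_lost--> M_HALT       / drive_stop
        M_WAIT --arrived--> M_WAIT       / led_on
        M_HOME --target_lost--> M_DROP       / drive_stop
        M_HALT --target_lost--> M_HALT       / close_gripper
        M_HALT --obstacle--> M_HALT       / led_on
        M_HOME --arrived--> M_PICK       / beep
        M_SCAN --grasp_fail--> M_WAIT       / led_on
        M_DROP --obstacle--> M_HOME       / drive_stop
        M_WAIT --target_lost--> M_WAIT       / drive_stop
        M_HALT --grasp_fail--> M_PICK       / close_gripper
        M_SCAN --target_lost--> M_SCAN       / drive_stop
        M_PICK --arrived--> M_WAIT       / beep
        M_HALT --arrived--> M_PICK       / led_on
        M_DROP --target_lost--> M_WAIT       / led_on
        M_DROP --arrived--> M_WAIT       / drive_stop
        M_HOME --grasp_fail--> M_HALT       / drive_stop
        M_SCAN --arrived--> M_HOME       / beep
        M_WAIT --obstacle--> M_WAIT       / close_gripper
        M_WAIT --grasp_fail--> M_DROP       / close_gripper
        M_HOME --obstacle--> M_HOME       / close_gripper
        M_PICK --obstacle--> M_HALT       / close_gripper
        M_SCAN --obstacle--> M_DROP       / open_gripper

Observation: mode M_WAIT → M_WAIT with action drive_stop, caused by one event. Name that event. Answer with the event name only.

target_lost

try target_lost: (M_WAIT, target_lost) → (M_WAIT, drive_stop)  ← matches
try arrived: (M_WAIT, arrived) → (M_WAIT, led_on)
try obstacle: (M_WAIT, obstacle) → (M_WAIT, close_gripper)
try grasp_fail: (M_WAIT, grasp_fail) → (M_DROP, close_gripper)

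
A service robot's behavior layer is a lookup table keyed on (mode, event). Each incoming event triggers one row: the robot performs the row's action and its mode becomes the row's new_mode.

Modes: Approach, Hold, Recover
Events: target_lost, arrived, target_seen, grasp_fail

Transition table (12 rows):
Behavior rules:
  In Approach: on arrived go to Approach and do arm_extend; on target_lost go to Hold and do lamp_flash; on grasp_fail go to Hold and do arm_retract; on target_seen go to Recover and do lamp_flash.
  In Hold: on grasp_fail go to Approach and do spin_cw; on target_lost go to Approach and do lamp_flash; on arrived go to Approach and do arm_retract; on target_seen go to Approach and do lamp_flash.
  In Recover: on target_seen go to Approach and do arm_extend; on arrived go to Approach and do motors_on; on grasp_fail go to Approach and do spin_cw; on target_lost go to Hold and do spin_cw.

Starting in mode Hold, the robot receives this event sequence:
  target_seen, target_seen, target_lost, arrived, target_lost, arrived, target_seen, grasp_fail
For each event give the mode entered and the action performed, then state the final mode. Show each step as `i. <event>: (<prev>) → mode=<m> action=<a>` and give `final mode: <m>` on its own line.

final mode: Approach

1. target_seen: (Hold) → mode=Approach action=lamp_flash
2. target_seen: (Approach) → mode=Recover action=lamp_flash
3. target_lost: (Recover) → mode=Hold action=spin_cw
4. arrived: (Hold) → mode=Approach action=arm_retract
5. target_lost: (Approach) → mode=Hold action=lamp_flash
6. arrived: (Hold) → mode=Approach action=arm_retract
7. target_seen: (Approach) → mode=Recover action=lamp_flash
8. grasp_fail: (Recover) → mode=Approach action=spin_cw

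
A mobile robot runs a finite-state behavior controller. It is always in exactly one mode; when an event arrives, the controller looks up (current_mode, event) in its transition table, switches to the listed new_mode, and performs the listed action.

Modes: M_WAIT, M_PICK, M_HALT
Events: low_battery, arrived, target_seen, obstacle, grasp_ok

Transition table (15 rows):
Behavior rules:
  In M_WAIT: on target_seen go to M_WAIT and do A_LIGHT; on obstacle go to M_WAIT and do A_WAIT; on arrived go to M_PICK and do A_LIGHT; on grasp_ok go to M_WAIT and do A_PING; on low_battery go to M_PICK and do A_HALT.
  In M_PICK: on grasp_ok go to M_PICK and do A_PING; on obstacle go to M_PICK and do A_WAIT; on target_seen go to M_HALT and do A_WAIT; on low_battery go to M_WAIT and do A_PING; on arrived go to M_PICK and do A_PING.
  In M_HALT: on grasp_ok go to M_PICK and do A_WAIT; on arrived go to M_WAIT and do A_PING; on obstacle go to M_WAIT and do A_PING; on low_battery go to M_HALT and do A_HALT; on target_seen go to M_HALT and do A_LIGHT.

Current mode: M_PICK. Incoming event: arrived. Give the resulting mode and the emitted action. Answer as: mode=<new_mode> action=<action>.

mode=M_PICK action=A_PING

current mode = M_PICK; filter table to that mode:
  (M_PICK, grasp_ok) → (M_PICK, A_PING)
  (M_PICK, obstacle) → (M_PICK, A_WAIT)
  (M_PICK, target_seen) → (M_HALT, A_WAIT)
  (M_PICK, low_battery) → (M_WAIT, A_PING)
  (M_PICK, arrived) → (M_PICK, A_PING)  ← event matches
event = arrived selects (M_PICK, A_PING)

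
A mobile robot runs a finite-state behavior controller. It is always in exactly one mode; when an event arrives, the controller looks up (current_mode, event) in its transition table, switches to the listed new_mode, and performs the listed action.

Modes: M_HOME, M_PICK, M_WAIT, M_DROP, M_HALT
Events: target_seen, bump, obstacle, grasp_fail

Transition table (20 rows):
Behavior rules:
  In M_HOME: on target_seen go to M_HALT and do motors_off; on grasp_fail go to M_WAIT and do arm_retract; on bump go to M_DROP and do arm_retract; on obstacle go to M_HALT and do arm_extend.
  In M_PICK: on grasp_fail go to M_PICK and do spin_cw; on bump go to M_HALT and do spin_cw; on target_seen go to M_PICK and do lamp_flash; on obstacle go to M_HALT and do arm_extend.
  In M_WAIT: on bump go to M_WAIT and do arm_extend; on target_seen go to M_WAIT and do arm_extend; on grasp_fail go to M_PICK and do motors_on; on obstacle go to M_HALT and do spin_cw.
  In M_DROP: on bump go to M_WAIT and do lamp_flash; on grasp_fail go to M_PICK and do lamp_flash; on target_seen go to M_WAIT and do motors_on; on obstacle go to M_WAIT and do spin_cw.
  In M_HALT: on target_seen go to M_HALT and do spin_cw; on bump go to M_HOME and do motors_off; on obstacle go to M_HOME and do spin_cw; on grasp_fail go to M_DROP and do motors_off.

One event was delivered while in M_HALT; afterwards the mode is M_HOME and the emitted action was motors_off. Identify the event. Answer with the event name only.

bump

try target_seen: (M_HALT, target_seen) → (M_HALT, spin_cw)
try bump: (M_HALT, bump) → (M_HOME, motors_off)  ← matches
try obstacle: (M_HALT, obstacle) → (M_HOME, spin_cw)
try grasp_fail: (M_HALT, grasp_fail) → (M_DROP, motors_off)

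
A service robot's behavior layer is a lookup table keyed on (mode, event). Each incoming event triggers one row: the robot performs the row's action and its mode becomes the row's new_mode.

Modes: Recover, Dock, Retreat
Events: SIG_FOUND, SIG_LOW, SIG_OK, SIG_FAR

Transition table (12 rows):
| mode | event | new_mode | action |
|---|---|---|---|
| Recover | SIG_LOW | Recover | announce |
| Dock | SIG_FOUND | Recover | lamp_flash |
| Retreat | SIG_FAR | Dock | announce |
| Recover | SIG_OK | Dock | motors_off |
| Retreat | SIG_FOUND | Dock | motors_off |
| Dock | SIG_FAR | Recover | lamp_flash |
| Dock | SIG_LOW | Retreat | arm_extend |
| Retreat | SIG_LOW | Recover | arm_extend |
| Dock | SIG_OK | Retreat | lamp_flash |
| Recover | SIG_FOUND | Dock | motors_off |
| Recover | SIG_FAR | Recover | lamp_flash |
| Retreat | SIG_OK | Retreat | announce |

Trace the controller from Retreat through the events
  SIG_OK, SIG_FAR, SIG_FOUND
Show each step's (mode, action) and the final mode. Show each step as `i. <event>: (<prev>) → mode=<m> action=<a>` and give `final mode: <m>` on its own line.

1. SIG_OK: (Retreat) → mode=Retreat action=announce
2. SIG_FAR: (Retreat) → mode=Dock action=announce
3. SIG_FOUND: (Dock) → mode=Recover action=lamp_flash

final mode: Recover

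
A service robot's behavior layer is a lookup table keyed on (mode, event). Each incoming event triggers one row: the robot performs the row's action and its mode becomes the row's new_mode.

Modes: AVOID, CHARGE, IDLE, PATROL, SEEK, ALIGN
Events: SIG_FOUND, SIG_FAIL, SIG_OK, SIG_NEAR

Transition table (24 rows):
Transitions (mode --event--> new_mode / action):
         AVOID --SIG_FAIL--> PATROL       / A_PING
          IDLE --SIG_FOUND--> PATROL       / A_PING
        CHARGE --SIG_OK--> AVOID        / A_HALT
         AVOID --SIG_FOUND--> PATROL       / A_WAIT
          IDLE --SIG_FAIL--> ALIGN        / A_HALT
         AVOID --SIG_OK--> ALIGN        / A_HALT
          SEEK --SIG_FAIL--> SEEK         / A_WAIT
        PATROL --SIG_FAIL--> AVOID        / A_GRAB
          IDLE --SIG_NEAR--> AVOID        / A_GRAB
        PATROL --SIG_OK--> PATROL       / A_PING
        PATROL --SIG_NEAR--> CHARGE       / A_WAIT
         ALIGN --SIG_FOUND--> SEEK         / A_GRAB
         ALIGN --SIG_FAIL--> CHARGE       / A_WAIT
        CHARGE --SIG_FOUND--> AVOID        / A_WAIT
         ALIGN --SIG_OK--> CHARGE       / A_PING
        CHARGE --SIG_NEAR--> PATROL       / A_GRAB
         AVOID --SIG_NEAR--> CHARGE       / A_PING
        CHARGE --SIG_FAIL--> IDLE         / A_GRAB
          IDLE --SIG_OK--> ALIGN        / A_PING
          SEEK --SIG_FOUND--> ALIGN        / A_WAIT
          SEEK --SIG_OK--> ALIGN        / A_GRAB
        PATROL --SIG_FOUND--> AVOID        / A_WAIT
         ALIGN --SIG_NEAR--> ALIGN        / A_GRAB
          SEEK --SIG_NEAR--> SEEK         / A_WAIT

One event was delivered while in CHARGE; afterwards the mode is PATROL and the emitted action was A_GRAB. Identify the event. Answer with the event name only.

SIG_NEAR

try SIG_FOUND: (CHARGE, SIG_FOUND) → (AVOID, A_WAIT)
try SIG_FAIL: (CHARGE, SIG_FAIL) → (IDLE, A_GRAB)
try SIG_OK: (CHARGE, SIG_OK) → (AVOID, A_HALT)
try SIG_NEAR: (CHARGE, SIG_NEAR) → (PATROL, A_GRAB)  ← matches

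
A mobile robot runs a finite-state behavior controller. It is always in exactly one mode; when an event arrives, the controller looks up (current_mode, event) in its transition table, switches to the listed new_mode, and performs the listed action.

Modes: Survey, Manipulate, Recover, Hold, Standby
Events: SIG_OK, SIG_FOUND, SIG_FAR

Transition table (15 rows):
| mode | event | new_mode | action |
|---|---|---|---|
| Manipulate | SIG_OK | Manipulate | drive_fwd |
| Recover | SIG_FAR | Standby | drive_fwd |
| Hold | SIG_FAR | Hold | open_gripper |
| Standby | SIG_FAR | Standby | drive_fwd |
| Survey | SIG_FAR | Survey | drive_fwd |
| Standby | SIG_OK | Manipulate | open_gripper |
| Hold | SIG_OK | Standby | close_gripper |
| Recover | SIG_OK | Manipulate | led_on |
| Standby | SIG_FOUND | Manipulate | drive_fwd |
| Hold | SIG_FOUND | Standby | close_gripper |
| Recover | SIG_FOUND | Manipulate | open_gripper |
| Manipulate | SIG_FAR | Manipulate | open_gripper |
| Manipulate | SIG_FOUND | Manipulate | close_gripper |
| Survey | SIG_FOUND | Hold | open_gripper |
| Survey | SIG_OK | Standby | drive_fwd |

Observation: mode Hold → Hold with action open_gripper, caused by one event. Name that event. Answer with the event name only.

SIG_FAR

try SIG_OK: (Hold, SIG_OK) → (Standby, close_gripper)
try SIG_FOUND: (Hold, SIG_FOUND) → (Standby, close_gripper)
try SIG_FAR: (Hold, SIG_FAR) → (Hold, open_gripper)  ← matches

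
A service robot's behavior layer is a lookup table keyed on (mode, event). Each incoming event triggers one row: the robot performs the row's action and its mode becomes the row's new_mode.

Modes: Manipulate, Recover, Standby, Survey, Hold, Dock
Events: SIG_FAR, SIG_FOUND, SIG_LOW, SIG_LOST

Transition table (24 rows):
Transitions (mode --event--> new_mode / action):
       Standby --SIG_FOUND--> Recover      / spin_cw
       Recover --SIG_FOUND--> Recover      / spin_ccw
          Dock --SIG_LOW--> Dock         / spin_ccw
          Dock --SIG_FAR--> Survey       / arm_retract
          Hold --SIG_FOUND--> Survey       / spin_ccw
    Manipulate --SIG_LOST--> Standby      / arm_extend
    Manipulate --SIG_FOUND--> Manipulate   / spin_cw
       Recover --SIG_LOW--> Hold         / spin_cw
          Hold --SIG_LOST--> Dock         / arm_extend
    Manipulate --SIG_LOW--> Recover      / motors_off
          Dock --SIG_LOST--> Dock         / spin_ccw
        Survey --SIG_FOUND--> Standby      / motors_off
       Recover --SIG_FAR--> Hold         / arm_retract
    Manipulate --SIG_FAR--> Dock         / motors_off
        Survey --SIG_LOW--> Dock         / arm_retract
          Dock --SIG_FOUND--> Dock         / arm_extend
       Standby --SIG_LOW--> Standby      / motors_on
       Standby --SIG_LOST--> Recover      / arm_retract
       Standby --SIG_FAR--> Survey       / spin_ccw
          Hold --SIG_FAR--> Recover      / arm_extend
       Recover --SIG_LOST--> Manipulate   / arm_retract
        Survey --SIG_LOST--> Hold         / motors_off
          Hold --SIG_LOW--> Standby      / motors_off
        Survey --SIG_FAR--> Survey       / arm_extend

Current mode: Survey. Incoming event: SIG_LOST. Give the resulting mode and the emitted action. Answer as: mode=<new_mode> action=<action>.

current mode = Survey; filter table to that mode:
  (Survey, SIG_FOUND) → (Standby, motors_off)
  (Survey, SIG_LOW) → (Dock, arm_retract)
  (Survey, SIG_LOST) → (Hold, motors_off)  ← event matches
  (Survey, SIG_FAR) → (Survey, arm_extend)
event = SIG_LOST selects (Hold, motors_off)

mode=Hold action=motors_off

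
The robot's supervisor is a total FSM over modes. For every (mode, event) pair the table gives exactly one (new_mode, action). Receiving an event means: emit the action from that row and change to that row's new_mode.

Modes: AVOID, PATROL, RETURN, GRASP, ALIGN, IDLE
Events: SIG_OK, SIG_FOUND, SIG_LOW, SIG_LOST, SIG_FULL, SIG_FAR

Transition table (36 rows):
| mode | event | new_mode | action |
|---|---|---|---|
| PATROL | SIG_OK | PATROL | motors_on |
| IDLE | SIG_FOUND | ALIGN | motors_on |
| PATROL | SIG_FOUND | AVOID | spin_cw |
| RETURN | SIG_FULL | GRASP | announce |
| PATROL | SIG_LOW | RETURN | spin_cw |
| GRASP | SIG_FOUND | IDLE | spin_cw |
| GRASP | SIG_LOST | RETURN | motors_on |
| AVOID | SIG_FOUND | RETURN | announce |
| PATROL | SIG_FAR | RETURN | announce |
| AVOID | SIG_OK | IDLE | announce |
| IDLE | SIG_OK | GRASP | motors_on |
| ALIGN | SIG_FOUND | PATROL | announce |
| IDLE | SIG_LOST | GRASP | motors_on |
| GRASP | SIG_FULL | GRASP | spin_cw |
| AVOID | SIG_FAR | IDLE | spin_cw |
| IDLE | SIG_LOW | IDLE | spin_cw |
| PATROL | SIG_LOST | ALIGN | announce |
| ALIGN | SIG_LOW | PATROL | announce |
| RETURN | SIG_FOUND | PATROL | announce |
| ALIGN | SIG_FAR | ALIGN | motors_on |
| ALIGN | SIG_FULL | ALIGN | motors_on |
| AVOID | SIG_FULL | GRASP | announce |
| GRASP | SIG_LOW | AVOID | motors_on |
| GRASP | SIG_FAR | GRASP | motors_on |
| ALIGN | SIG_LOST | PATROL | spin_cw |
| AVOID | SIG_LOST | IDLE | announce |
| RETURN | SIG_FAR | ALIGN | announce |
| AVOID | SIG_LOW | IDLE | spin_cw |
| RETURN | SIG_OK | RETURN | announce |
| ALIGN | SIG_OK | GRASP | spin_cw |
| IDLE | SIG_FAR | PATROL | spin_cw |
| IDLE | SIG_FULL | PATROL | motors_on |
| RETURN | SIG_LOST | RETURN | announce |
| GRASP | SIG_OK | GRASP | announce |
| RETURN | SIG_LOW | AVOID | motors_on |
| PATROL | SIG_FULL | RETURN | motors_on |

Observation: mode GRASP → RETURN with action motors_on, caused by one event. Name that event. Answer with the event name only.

SIG_LOST

try SIG_OK: (GRASP, SIG_OK) → (GRASP, announce)
try SIG_FOUND: (GRASP, SIG_FOUND) → (IDLE, spin_cw)
try SIG_LOW: (GRASP, SIG_LOW) → (AVOID, motors_on)
try SIG_LOST: (GRASP, SIG_LOST) → (RETURN, motors_on)  ← matches
try SIG_FULL: (GRASP, SIG_FULL) → (GRASP, spin_cw)
try SIG_FAR: (GRASP, SIG_FAR) → (GRASP, motors_on)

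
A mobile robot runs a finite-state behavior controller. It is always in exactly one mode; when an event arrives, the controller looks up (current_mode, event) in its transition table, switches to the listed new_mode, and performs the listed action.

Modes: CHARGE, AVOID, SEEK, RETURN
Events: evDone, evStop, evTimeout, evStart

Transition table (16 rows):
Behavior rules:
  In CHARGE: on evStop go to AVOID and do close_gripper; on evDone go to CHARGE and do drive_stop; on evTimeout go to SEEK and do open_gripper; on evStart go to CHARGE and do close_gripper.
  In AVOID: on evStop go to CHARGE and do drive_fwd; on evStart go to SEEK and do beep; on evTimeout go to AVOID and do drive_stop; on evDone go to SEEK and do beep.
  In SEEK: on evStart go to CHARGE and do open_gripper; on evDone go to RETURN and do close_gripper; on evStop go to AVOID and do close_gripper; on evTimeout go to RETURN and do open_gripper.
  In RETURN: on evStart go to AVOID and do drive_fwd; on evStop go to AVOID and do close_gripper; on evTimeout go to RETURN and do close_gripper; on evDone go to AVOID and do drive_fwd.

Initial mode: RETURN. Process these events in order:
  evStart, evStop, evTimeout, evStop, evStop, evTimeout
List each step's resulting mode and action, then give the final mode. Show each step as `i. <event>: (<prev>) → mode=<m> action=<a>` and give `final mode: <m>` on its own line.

1. evStart: (RETURN) → mode=AVOID action=drive_fwd
2. evStop: (AVOID) → mode=CHARGE action=drive_fwd
3. evTimeout: (CHARGE) → mode=SEEK action=open_gripper
4. evStop: (SEEK) → mode=AVOID action=close_gripper
5. evStop: (AVOID) → mode=CHARGE action=drive_fwd
6. evTimeout: (CHARGE) → mode=SEEK action=open_gripper

final mode: SEEK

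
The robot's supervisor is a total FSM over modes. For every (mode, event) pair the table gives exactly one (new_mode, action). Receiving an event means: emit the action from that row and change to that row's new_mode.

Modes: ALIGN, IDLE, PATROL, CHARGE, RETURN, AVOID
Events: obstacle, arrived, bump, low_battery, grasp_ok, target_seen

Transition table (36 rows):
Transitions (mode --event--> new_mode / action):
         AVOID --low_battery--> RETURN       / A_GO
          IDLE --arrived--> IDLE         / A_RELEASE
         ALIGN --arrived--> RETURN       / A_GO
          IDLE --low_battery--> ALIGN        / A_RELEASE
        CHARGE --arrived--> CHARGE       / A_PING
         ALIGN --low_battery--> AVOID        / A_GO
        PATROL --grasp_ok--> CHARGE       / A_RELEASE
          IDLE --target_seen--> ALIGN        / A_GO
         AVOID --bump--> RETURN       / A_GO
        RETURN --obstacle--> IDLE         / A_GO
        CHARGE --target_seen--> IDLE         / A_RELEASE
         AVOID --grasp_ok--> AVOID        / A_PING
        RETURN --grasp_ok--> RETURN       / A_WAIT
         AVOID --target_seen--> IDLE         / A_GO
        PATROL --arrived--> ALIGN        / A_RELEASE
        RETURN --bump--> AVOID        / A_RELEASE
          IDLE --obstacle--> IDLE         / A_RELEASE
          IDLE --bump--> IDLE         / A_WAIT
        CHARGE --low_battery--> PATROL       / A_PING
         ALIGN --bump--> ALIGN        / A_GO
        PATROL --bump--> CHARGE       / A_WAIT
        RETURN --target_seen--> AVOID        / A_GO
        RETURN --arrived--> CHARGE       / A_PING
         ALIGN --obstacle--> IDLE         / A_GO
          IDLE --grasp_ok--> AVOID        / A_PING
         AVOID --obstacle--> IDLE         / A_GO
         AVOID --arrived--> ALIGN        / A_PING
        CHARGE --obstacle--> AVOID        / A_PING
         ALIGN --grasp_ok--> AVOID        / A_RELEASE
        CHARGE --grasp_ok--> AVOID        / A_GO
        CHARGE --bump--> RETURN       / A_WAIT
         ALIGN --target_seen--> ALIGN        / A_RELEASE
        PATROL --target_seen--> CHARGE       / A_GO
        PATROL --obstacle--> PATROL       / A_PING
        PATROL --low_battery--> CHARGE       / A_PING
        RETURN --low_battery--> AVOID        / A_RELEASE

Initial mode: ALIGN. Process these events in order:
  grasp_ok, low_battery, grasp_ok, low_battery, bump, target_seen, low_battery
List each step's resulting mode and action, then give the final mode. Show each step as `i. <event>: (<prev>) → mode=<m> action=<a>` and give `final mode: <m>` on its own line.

1. grasp_ok: (ALIGN) → mode=AVOID action=A_RELEASE
2. low_battery: (AVOID) → mode=RETURN action=A_GO
3. grasp_ok: (RETURN) → mode=RETURN action=A_WAIT
4. low_battery: (RETURN) → mode=AVOID action=A_RELEASE
5. bump: (AVOID) → mode=RETURN action=A_GO
6. target_seen: (RETURN) → mode=AVOID action=A_GO
7. low_battery: (AVOID) → mode=RETURN action=A_GO

final mode: RETURN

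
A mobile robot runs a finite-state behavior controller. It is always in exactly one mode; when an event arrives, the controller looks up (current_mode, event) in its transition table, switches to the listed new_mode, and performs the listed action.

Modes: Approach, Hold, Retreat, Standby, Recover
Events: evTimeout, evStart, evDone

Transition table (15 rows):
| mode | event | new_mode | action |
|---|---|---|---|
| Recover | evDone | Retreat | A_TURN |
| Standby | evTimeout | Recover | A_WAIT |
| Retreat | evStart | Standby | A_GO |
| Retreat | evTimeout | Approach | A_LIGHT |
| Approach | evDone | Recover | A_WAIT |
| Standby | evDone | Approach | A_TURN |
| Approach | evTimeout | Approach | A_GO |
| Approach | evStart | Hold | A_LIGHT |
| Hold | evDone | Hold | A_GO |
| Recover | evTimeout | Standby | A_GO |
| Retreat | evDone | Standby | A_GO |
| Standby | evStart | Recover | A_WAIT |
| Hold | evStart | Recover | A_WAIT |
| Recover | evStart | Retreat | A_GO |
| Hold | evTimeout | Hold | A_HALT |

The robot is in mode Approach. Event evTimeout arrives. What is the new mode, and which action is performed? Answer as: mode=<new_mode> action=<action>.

mode=Approach action=A_GO

current mode = Approach; filter table to that mode:
  (Approach, evDone) → (Recover, A_WAIT)
  (Approach, evTimeout) → (Approach, A_GO)  ← event matches
  (Approach, evStart) → (Hold, A_LIGHT)
event = evTimeout selects (Approach, A_GO)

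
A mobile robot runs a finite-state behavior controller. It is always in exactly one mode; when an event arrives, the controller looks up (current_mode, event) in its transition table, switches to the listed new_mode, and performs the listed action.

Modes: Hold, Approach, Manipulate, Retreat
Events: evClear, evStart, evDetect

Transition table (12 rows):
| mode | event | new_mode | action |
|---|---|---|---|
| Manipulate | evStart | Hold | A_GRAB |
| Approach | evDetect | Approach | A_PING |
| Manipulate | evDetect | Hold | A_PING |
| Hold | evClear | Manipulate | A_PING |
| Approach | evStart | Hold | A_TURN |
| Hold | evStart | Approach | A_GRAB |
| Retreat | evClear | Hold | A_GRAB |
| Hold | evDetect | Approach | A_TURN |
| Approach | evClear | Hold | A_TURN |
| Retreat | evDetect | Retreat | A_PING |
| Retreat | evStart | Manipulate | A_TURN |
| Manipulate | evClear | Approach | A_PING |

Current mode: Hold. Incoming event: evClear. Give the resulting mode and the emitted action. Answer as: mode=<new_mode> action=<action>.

mode=Manipulate action=A_PING

current mode = Hold; filter table to that mode:
  (Hold, evClear) → (Manipulate, A_PING)  ← event matches
  (Hold, evStart) → (Approach, A_GRAB)
  (Hold, evDetect) → (Approach, A_TURN)
event = evClear selects (Manipulate, A_PING)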